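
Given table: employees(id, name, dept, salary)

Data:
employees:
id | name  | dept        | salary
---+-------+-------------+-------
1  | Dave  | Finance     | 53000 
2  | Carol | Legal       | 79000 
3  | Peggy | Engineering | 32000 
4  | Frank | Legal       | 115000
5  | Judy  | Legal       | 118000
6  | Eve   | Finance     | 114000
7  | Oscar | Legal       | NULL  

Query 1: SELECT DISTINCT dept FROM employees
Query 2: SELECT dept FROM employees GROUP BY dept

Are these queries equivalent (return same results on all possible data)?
Yes, equivalent

Both queries return: [('Engineering',), ('Finance',), ('Legal',)]

Reason: Both get unique depts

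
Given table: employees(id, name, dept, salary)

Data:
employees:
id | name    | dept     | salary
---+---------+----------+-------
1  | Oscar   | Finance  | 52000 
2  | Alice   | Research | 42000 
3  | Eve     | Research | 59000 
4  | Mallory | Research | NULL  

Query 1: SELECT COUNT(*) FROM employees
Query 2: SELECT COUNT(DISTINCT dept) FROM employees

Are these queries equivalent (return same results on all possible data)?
No, not equivalent

Query 1 returns: [(4,)]
Query 2 returns: [(2,)]

Reason: COUNT(*) counts rows, COUNT(DISTINCT dept) counts unique depts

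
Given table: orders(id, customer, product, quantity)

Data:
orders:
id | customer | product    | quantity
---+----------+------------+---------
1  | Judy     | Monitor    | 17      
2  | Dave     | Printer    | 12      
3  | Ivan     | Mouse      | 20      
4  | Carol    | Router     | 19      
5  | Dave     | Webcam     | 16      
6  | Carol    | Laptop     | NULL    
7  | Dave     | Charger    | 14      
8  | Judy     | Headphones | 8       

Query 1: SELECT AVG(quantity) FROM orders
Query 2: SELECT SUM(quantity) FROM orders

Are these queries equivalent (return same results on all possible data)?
No, not equivalent

Query 1 returns: [(15.142857142857142,)]
Query 2 returns: [(106,)]

Reason: AVG vs SUM give different aggregate values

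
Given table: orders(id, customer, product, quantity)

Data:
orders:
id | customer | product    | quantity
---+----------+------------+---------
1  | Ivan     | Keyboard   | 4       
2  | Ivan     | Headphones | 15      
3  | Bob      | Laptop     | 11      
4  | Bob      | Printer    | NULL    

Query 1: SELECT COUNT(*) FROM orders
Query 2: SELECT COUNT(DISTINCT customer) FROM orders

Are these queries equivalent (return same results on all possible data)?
No, not equivalent

Query 1 returns: [(4,)]
Query 2 returns: [(2,)]

Reason: COUNT(*) counts rows, COUNT(DISTINCT customer) counts unique customers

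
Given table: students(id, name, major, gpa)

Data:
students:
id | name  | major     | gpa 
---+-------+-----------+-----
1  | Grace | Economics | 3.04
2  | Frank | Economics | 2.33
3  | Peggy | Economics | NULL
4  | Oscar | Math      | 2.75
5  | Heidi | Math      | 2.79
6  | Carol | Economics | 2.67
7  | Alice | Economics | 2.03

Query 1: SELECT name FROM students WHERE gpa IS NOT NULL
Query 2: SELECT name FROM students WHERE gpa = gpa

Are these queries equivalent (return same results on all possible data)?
Yes, equivalent

Both queries return: [('Alice',), ('Carol',), ('Frank',), ('Grace',), ('Heidi',), ('Oscar',)]

Reason: IS NOT NULL vs self-equality (both exclude NULLs)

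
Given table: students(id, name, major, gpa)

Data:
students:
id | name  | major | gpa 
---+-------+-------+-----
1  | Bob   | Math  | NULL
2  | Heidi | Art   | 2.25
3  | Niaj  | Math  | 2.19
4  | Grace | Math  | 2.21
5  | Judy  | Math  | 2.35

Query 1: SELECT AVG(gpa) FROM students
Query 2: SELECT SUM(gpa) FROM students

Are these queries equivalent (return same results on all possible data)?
No, not equivalent

Query 1 returns: [(2.25,)]
Query 2 returns: [(9.0,)]

Reason: AVG vs SUM give different aggregate values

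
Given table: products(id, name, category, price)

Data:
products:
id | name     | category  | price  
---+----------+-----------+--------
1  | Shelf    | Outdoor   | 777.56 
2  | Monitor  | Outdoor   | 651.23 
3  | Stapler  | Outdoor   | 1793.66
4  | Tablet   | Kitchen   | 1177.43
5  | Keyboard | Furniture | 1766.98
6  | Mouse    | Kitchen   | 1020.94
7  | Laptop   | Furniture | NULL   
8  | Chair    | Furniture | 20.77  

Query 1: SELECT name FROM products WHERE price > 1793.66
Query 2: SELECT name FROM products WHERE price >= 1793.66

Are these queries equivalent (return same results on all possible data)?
No, not equivalent

Query 1 returns: []
Query 2 returns: [('Stapler',)]

Reason: > vs >= gives different results when price = 1793.66 exists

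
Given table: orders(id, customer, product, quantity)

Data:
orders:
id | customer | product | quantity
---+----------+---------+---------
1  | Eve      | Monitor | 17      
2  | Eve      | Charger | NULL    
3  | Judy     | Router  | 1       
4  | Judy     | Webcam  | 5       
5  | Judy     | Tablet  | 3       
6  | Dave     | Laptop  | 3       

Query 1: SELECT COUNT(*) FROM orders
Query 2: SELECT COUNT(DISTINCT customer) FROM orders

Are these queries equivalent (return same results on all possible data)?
No, not equivalent

Query 1 returns: [(6,)]
Query 2 returns: [(3,)]

Reason: COUNT(*) counts rows, COUNT(DISTINCT customer) counts unique customers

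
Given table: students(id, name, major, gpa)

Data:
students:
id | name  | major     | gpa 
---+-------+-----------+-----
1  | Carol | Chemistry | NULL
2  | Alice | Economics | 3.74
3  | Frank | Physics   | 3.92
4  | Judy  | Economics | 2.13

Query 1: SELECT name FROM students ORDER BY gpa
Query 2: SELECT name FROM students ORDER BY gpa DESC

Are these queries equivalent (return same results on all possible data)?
No, not equivalent

Query 1 returns: [('Carol',), ('Judy',), ('Alice',), ('Frank',)]
Query 2 returns: [('Frank',), ('Alice',), ('Judy',), ('Carol',)]

Reason: ASC vs DESC gives opposite ordering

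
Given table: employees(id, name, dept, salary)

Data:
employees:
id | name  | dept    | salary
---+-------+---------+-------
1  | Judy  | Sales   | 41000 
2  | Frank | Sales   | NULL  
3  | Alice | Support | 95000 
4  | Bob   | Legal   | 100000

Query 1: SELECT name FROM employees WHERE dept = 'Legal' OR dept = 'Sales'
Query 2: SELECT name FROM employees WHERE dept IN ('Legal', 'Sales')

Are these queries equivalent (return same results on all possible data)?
Yes, equivalent

Both queries return: [('Bob',), ('Frank',), ('Judy',)]

Reason: OR vs IN are equivalent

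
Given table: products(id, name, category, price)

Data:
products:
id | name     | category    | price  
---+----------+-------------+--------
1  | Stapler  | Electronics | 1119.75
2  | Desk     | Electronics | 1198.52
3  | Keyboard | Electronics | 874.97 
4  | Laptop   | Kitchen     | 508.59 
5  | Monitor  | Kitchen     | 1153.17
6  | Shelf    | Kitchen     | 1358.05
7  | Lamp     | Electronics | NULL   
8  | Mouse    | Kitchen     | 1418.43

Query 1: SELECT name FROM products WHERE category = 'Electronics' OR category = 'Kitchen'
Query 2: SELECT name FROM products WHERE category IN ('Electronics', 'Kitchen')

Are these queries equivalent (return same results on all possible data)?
Yes, equivalent

Both queries return: [('Desk',), ('Keyboard',), ('Lamp',), ('Laptop',), ('Monitor',), ('Mouse',), ('Shelf',), ('Stapler',)]

Reason: OR vs IN are equivalent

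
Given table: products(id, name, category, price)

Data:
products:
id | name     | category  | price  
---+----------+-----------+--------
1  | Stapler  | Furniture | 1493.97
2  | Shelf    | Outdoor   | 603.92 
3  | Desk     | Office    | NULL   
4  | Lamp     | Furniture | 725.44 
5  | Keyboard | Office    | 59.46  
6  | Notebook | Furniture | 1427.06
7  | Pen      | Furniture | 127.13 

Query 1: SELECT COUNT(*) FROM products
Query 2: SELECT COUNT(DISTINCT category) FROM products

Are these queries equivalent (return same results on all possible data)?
No, not equivalent

Query 1 returns: [(7,)]
Query 2 returns: [(3,)]

Reason: COUNT(*) counts rows, COUNT(DISTINCT category) counts unique categorys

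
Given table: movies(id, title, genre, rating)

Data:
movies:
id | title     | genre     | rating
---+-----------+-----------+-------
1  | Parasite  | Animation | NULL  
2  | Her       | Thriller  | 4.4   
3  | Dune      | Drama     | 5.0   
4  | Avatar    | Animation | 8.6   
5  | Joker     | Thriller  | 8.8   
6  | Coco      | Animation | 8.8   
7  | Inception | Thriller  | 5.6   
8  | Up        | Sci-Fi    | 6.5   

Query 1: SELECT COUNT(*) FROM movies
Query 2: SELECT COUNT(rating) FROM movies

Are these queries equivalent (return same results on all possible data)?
No, not equivalent

Query 1 returns: [(8,)]
Query 2 returns: [(7,)]

Reason: COUNT(*) includes NULLs, COUNT(column) excludes them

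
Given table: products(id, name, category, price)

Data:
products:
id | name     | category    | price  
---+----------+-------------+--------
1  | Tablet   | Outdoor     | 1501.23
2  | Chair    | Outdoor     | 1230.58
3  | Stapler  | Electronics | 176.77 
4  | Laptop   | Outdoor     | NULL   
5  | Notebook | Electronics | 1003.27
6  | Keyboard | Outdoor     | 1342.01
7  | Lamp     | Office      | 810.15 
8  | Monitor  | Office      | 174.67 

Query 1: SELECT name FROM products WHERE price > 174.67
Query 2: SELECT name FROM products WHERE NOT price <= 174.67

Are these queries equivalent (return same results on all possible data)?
Yes, equivalent

Both queries return: [('Chair',), ('Keyboard',), ('Lamp',), ('Notebook',), ('Stapler',), ('Tablet',)]

Reason: Both filter price > 174.67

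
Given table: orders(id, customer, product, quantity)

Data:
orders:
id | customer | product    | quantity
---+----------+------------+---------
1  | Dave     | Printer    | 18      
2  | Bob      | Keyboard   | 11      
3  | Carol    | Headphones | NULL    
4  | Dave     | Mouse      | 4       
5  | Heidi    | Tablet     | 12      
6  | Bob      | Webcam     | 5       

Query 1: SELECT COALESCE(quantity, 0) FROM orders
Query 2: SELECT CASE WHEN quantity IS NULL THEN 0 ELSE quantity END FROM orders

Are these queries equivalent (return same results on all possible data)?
Yes, equivalent

Both queries return: [(0,), (4,), (5,), (11,), (12,), (18,)]

Reason: COALESCE vs CASE for NULL handling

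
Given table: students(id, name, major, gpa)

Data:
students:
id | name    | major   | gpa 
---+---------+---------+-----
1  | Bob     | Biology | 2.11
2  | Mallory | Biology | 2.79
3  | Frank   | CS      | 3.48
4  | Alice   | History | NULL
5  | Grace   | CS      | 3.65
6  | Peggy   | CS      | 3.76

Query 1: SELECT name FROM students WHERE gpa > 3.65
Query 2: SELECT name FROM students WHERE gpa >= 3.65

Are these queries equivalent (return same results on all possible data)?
No, not equivalent

Query 1 returns: [('Peggy',)]
Query 2 returns: [('Grace',), ('Peggy',)]

Reason: > vs >= gives different results when gpa = 3.65 exists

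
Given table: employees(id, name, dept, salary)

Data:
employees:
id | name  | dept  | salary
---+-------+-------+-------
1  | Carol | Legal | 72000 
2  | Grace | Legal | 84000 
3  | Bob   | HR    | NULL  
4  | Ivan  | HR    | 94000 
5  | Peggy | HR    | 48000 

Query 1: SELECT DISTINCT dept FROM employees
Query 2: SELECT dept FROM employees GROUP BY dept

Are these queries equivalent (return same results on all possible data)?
Yes, equivalent

Both queries return: [('HR',), ('Legal',)]

Reason: Both get unique depts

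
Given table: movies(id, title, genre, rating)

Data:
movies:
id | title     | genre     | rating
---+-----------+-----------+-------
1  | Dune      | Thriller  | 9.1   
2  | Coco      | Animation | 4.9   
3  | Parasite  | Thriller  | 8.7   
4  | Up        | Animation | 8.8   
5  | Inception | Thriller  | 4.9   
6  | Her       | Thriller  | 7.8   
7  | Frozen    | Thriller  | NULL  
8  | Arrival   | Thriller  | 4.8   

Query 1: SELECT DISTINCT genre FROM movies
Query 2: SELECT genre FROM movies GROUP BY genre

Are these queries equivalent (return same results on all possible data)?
Yes, equivalent

Both queries return: [('Animation',), ('Thriller',)]

Reason: Both get unique genres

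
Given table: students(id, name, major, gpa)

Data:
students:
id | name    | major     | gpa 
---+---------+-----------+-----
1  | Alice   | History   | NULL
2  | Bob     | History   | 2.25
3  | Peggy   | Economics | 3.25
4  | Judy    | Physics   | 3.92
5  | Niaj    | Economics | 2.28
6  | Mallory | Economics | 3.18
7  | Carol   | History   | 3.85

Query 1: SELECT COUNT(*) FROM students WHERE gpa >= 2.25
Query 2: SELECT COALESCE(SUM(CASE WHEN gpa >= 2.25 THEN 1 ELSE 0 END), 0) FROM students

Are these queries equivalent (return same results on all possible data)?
Yes, equivalent

Both queries return: [(6,)]

Reason: COUNT with WHERE vs conditional SUM (COALESCE handles empty-table NULL)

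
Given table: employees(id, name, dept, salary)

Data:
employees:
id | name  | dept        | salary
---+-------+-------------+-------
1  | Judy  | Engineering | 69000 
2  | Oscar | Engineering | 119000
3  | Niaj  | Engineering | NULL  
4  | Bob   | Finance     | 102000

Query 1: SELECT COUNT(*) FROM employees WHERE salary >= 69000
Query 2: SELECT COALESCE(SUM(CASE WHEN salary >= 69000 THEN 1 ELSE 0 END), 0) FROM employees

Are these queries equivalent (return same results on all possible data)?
Yes, equivalent

Both queries return: [(3,)]

Reason: COUNT with WHERE vs conditional SUM (COALESCE handles empty-table NULL)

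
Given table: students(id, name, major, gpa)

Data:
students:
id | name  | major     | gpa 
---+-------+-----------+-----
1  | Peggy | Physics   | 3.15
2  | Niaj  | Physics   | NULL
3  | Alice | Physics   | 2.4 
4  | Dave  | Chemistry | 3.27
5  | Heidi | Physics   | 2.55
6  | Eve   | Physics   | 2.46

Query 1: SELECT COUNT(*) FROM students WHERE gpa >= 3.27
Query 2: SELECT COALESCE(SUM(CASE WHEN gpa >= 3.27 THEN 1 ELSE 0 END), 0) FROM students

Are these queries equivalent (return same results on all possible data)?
Yes, equivalent

Both queries return: [(1,)]

Reason: COUNT with WHERE vs conditional SUM (COALESCE handles empty-table NULL)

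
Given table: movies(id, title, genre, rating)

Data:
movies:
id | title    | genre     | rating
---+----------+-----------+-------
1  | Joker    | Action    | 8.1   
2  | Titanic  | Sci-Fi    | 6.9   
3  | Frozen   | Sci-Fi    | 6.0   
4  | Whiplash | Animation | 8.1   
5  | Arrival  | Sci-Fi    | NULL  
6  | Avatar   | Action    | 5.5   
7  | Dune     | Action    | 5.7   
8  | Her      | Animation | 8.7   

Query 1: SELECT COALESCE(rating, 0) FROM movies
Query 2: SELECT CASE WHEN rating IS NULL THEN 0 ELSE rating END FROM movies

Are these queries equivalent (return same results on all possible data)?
Yes, equivalent

Both queries return: [(0,), (5.5,), (5.7,), (6.0,), (6.9,), (8.1,), (8.1,), (8.7,)]

Reason: COALESCE vs CASE for NULL handling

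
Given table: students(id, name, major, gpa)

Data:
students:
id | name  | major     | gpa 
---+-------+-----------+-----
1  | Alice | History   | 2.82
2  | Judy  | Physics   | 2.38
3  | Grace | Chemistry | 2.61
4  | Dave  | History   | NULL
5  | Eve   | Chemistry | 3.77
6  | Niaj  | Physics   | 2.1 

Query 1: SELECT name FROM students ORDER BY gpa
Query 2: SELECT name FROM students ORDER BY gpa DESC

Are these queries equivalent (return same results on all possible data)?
No, not equivalent

Query 1 returns: [('Dave',), ('Niaj',), ('Judy',), ('Grace',), ('Alice',), ('Eve',)]
Query 2 returns: [('Eve',), ('Alice',), ('Grace',), ('Judy',), ('Niaj',), ('Dave',)]

Reason: ASC vs DESC gives opposite ordering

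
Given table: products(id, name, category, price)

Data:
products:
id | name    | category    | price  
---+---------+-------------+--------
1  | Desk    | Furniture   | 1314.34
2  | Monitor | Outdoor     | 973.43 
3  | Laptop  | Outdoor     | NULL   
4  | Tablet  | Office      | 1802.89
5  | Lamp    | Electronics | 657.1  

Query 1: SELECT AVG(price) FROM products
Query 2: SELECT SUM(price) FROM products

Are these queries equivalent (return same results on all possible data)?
No, not equivalent

Query 1 returns: [(1186.94,)]
Query 2 returns: [(4747.76,)]

Reason: AVG vs SUM give different aggregate values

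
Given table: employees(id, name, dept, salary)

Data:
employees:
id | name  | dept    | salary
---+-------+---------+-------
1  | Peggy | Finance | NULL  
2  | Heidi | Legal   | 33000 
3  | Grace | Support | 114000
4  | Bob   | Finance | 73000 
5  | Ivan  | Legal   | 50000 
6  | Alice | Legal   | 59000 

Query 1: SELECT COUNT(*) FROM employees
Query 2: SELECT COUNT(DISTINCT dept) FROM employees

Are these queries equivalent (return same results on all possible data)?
No, not equivalent

Query 1 returns: [(6,)]
Query 2 returns: [(3,)]

Reason: COUNT(*) counts rows, COUNT(DISTINCT dept) counts unique depts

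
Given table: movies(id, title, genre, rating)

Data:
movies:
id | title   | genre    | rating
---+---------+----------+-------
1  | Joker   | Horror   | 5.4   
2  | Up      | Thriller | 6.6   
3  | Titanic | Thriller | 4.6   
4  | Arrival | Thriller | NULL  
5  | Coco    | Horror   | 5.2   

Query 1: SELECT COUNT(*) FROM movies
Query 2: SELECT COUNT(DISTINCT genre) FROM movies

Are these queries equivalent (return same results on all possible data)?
No, not equivalent

Query 1 returns: [(5,)]
Query 2 returns: [(2,)]

Reason: COUNT(*) counts rows, COUNT(DISTINCT genre) counts unique genres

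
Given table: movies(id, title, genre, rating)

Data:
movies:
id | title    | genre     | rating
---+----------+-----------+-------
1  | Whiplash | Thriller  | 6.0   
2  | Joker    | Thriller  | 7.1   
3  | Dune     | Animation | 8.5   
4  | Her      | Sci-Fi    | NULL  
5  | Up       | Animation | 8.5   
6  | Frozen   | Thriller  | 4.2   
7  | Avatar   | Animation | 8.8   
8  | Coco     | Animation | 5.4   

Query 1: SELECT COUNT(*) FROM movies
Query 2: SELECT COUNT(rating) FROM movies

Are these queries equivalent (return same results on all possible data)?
No, not equivalent

Query 1 returns: [(8,)]
Query 2 returns: [(7,)]

Reason: COUNT(*) includes NULLs, COUNT(column) excludes them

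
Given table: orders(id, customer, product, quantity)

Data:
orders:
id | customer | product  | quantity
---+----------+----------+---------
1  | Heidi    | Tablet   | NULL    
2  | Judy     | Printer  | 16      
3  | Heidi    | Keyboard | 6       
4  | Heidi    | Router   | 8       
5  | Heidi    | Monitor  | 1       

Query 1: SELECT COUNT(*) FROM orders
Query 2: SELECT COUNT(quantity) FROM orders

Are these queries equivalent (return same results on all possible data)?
No, not equivalent

Query 1 returns: [(5,)]
Query 2 returns: [(4,)]

Reason: COUNT(*) includes NULLs, COUNT(column) excludes them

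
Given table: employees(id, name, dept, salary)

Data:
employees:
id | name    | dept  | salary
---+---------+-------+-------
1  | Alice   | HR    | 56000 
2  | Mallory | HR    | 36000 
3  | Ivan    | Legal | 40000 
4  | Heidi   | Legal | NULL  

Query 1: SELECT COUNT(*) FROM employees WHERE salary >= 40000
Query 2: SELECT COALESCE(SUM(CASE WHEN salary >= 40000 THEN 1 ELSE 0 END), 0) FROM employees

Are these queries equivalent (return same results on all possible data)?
Yes, equivalent

Both queries return: [(2,)]

Reason: COUNT with WHERE vs conditional SUM (COALESCE handles empty-table NULL)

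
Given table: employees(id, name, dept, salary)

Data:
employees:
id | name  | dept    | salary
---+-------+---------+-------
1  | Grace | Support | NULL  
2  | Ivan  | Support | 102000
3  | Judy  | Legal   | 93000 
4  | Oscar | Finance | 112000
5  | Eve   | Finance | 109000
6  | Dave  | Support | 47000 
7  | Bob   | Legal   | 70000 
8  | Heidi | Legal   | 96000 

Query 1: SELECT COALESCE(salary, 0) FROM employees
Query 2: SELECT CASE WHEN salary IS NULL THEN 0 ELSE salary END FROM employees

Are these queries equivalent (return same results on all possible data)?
Yes, equivalent

Both queries return: [(0,), (47000,), (70000,), (93000,), (96000,), (102000,), (109000,), (112000,)]

Reason: COALESCE vs CASE for NULL handling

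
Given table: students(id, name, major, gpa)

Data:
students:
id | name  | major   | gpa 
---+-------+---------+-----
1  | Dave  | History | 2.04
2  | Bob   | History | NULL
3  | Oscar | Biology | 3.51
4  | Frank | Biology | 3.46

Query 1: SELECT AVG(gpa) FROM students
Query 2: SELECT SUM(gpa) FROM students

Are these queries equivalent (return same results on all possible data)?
No, not equivalent

Query 1 returns: [(3.0033333333333334,)]
Query 2 returns: [(9.01,)]

Reason: AVG vs SUM give different aggregate values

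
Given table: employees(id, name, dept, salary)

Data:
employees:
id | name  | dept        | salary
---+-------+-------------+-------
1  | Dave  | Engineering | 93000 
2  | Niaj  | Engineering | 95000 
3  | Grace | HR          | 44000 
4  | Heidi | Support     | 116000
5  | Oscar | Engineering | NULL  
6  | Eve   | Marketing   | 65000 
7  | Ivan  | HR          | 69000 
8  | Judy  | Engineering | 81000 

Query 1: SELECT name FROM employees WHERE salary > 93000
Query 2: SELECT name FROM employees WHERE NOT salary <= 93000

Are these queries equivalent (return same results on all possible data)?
Yes, equivalent

Both queries return: [('Heidi',), ('Niaj',)]

Reason: Both filter salary > 93000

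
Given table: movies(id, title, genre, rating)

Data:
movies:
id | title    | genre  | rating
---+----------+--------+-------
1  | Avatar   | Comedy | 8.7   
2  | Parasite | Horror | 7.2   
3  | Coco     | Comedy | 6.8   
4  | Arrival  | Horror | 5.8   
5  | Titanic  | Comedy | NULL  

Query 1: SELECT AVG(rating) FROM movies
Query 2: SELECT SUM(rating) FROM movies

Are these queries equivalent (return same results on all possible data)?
No, not equivalent

Query 1 returns: [(7.125,)]
Query 2 returns: [(28.5,)]

Reason: AVG vs SUM give different aggregate values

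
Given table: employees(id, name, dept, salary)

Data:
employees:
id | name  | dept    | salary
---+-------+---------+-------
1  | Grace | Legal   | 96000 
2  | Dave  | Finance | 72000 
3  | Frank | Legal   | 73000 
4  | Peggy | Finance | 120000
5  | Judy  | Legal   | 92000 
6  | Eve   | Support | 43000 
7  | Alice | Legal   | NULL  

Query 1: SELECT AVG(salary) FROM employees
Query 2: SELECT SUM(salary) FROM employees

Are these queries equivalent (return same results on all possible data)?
No, not equivalent

Query 1 returns: [(82666.66666666667,)]
Query 2 returns: [(496000,)]

Reason: AVG vs SUM give different aggregate values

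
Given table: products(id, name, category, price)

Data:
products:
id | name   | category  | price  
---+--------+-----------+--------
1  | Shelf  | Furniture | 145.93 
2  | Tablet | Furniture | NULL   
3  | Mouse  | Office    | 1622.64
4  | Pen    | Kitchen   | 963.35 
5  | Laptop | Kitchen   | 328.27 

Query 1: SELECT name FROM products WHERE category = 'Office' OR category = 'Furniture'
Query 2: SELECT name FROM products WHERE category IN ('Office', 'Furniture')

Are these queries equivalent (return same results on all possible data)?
Yes, equivalent

Both queries return: [('Mouse',), ('Shelf',), ('Tablet',)]

Reason: OR vs IN are equivalent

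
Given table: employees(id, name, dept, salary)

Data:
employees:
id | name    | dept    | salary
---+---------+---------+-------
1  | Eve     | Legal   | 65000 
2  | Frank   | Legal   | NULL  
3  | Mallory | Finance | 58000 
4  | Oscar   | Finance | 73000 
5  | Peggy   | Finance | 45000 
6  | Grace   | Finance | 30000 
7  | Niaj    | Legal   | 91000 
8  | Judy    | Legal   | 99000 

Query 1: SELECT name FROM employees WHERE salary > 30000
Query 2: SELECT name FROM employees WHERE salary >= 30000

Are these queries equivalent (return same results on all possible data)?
No, not equivalent

Query 1 returns: [('Eve',), ('Mallory',), ('Oscar',), ('Peggy',), ('Niaj',), ('Judy',)]
Query 2 returns: [('Eve',), ('Mallory',), ('Oscar',), ('Peggy',), ('Grace',), ('Niaj',), ('Judy',)]

Reason: > vs >= gives different results when salary = 30000 exists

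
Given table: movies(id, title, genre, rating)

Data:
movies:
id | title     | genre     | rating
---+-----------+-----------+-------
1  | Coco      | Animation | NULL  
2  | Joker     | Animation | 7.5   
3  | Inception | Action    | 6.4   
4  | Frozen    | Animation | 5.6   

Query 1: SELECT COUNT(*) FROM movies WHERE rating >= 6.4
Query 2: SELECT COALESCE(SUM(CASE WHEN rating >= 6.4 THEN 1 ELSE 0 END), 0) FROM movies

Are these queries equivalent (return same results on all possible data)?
Yes, equivalent

Both queries return: [(2,)]

Reason: COUNT with WHERE vs conditional SUM (COALESCE handles empty-table NULL)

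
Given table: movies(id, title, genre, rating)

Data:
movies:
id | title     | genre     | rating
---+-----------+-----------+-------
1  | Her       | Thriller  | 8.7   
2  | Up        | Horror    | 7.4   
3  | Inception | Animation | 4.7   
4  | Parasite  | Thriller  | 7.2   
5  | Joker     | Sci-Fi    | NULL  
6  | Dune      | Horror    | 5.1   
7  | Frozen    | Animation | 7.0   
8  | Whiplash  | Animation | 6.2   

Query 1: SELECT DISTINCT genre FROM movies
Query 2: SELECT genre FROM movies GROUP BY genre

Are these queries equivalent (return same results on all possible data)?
Yes, equivalent

Both queries return: [('Animation',), ('Horror',), ('Sci-Fi',), ('Thriller',)]

Reason: Both get unique genres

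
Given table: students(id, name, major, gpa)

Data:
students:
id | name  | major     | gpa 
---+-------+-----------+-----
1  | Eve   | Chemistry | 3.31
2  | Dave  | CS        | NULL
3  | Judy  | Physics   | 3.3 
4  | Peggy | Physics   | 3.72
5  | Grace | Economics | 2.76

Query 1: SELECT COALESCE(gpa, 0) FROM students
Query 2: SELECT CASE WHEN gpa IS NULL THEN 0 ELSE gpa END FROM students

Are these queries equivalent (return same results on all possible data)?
Yes, equivalent

Both queries return: [(0,), (2.76,), (3.3,), (3.31,), (3.72,)]

Reason: COALESCE vs CASE for NULL handling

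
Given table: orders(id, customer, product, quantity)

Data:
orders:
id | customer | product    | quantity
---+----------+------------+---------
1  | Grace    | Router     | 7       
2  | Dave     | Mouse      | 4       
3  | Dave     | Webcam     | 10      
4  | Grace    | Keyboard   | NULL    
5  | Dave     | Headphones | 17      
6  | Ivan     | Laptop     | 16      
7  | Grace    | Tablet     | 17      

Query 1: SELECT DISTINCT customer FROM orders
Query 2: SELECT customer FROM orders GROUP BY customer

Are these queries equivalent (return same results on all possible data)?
Yes, equivalent

Both queries return: [('Dave',), ('Grace',), ('Ivan',)]

Reason: Both get unique customers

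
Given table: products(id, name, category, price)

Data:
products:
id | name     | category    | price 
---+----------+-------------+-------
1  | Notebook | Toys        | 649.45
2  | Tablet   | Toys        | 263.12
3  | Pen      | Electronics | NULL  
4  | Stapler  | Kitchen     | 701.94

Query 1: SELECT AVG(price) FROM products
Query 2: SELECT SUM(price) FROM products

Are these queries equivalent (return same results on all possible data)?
No, not equivalent

Query 1 returns: [(538.1700000000001,)]
Query 2 returns: [(1614.5100000000002,)]

Reason: AVG vs SUM give different aggregate values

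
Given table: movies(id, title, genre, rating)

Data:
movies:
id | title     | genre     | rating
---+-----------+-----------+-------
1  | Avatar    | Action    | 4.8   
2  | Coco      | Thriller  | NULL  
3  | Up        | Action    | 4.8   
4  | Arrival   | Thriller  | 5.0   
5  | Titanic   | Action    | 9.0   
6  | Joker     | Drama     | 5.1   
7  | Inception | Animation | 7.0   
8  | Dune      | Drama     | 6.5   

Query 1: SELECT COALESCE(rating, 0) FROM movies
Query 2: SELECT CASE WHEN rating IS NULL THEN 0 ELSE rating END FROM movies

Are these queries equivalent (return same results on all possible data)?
Yes, equivalent

Both queries return: [(0,), (4.8,), (4.8,), (5.0,), (5.1,), (6.5,), (7.0,), (9.0,)]

Reason: COALESCE vs CASE for NULL handling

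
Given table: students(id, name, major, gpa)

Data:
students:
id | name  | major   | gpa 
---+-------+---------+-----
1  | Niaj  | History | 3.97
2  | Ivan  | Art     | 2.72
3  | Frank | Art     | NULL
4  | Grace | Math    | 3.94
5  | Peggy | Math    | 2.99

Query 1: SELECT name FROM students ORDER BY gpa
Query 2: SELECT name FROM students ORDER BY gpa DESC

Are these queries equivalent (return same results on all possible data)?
No, not equivalent

Query 1 returns: [('Frank',), ('Ivan',), ('Peggy',), ('Grace',), ('Niaj',)]
Query 2 returns: [('Niaj',), ('Grace',), ('Peggy',), ('Ivan',), ('Frank',)]

Reason: ASC vs DESC gives opposite ordering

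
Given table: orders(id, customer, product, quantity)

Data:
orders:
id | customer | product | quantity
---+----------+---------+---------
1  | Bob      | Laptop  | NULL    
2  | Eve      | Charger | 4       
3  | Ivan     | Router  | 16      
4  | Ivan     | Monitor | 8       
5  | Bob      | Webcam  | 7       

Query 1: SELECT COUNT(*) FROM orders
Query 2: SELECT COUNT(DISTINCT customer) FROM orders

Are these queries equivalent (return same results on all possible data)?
No, not equivalent

Query 1 returns: [(5,)]
Query 2 returns: [(3,)]

Reason: COUNT(*) counts rows, COUNT(DISTINCT customer) counts unique customers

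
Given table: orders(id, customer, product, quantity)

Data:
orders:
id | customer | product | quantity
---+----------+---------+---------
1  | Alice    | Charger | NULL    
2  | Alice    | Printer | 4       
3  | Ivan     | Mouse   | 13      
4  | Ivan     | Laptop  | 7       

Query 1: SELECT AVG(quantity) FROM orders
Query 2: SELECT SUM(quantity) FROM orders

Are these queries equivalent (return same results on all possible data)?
No, not equivalent

Query 1 returns: [(8.0,)]
Query 2 returns: [(24,)]

Reason: AVG vs SUM give different aggregate values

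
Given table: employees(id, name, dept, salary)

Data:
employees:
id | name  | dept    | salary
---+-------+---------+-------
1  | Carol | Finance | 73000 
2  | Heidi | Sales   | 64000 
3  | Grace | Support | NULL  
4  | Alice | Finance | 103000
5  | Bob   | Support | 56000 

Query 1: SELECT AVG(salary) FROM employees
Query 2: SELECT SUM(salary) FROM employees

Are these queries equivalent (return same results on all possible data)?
No, not equivalent

Query 1 returns: [(74000.0,)]
Query 2 returns: [(296000,)]

Reason: AVG vs SUM give different aggregate values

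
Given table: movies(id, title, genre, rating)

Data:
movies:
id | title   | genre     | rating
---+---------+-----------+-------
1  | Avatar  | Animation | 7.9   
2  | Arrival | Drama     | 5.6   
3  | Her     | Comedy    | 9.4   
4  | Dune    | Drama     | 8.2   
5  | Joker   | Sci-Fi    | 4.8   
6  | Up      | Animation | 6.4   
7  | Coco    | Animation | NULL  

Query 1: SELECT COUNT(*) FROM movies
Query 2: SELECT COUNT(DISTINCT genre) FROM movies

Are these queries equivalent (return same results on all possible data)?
No, not equivalent

Query 1 returns: [(7,)]
Query 2 returns: [(4,)]

Reason: COUNT(*) counts rows, COUNT(DISTINCT genre) counts unique genres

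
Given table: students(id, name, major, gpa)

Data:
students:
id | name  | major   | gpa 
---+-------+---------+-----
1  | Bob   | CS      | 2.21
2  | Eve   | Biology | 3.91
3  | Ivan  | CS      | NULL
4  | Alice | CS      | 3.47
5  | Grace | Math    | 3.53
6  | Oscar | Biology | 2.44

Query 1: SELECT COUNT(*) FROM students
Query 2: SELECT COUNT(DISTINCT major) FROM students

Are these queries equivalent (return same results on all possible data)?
No, not equivalent

Query 1 returns: [(6,)]
Query 2 returns: [(3,)]

Reason: COUNT(*) counts rows, COUNT(DISTINCT major) counts unique majors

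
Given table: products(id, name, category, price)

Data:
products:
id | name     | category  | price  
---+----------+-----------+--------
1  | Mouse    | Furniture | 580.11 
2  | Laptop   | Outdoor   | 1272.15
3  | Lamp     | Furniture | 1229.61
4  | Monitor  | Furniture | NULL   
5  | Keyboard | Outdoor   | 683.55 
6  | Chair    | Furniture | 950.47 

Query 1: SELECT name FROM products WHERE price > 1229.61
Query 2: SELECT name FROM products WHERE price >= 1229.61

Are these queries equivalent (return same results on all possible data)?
No, not equivalent

Query 1 returns: [('Laptop',)]
Query 2 returns: [('Laptop',), ('Lamp',)]

Reason: > vs >= gives different results when price = 1229.61 exists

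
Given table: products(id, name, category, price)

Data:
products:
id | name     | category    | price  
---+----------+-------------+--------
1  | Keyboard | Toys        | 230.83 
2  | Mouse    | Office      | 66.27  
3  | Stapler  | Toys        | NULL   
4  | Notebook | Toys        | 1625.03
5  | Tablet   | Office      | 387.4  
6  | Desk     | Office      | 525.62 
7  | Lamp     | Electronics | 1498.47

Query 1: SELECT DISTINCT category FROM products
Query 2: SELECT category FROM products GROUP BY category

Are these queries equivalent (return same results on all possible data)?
Yes, equivalent

Both queries return: [('Electronics',), ('Office',), ('Toys',)]

Reason: Both get unique categorys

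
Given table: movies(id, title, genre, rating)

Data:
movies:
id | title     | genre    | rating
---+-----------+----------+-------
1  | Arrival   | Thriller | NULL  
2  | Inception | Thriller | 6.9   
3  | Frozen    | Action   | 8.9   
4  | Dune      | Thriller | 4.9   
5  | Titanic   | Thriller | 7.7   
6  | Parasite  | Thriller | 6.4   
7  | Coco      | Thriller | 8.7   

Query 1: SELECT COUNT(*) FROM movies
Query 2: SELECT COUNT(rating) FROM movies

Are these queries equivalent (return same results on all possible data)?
No, not equivalent

Query 1 returns: [(7,)]
Query 2 returns: [(6,)]

Reason: COUNT(*) includes NULLs, COUNT(column) excludes them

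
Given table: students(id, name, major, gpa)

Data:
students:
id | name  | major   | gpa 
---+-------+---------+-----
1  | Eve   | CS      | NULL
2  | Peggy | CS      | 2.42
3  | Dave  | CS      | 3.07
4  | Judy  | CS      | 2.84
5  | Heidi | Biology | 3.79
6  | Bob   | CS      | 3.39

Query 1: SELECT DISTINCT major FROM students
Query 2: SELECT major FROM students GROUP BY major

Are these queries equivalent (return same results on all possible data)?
Yes, equivalent

Both queries return: [('Biology',), ('CS',)]

Reason: Both get unique majors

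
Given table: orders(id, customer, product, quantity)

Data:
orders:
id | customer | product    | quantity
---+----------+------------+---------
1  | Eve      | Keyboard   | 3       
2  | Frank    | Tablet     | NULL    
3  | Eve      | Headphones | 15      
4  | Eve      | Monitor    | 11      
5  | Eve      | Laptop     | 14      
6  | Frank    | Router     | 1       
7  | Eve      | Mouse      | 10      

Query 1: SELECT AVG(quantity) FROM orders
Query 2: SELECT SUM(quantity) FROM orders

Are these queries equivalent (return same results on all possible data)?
No, not equivalent

Query 1 returns: [(9.0,)]
Query 2 returns: [(54,)]

Reason: AVG vs SUM give different aggregate values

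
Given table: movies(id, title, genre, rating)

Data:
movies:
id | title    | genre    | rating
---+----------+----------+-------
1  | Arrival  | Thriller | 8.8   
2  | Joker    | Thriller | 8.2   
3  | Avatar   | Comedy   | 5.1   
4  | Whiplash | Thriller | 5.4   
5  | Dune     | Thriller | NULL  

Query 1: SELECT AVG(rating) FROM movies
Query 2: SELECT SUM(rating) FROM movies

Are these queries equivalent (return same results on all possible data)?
No, not equivalent

Query 1 returns: [(6.875,)]
Query 2 returns: [(27.5,)]

Reason: AVG vs SUM give different aggregate values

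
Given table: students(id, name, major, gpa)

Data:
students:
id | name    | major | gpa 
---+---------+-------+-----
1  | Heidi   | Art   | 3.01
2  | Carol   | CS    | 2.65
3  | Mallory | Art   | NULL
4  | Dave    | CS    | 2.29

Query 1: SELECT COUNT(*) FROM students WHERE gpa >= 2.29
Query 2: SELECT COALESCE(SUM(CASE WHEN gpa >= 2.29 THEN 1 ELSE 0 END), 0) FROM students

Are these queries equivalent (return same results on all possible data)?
Yes, equivalent

Both queries return: [(3,)]

Reason: COUNT with WHERE vs conditional SUM (COALESCE handles empty-table NULL)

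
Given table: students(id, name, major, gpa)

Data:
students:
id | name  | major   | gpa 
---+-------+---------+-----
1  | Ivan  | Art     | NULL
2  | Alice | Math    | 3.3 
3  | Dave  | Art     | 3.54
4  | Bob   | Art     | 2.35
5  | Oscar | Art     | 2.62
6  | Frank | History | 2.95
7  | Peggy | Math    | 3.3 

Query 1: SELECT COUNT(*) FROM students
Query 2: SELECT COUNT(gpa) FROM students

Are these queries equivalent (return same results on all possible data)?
No, not equivalent

Query 1 returns: [(7,)]
Query 2 returns: [(6,)]

Reason: COUNT(*) includes NULLs, COUNT(column) excludes them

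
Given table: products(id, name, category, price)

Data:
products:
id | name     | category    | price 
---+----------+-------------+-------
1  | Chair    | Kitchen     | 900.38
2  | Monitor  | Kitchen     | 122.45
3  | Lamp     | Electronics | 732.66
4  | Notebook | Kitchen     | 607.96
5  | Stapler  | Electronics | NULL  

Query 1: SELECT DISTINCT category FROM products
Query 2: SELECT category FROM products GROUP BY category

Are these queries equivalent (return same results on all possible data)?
Yes, equivalent

Both queries return: [('Electronics',), ('Kitchen',)]

Reason: Both get unique categorys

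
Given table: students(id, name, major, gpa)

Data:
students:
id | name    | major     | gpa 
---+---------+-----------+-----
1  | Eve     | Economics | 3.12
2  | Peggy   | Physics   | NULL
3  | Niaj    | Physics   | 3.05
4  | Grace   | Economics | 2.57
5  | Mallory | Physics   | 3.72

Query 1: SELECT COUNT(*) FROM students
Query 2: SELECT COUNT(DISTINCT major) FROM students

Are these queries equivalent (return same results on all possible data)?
No, not equivalent

Query 1 returns: [(5,)]
Query 2 returns: [(2,)]

Reason: COUNT(*) counts rows, COUNT(DISTINCT major) counts unique majors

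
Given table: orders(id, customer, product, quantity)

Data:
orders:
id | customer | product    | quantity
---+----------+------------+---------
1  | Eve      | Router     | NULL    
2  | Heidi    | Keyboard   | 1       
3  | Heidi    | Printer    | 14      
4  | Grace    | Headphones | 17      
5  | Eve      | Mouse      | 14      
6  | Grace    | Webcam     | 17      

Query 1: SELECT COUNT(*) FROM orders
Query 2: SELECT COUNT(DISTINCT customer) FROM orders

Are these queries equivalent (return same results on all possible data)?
No, not equivalent

Query 1 returns: [(6,)]
Query 2 returns: [(3,)]

Reason: COUNT(*) counts rows, COUNT(DISTINCT customer) counts unique customers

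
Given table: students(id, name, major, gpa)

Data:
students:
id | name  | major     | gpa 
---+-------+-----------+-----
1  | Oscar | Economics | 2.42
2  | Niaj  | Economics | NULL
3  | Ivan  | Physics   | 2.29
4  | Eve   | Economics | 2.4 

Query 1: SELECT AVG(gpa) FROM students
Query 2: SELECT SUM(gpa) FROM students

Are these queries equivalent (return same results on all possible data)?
No, not equivalent

Query 1 returns: [(2.3699999999999997,)]
Query 2 returns: [(7.109999999999999,)]

Reason: AVG vs SUM give different aggregate values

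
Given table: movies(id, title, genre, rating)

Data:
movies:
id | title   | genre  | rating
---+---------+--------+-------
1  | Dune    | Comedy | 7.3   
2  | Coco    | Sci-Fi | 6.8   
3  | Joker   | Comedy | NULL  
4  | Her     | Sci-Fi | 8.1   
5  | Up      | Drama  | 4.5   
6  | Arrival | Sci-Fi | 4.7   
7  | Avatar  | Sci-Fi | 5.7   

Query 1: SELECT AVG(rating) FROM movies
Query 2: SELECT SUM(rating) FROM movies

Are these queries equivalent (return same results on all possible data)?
No, not equivalent

Query 1 returns: [(6.183333333333334,)]
Query 2 returns: [(37.1,)]

Reason: AVG vs SUM give different aggregate values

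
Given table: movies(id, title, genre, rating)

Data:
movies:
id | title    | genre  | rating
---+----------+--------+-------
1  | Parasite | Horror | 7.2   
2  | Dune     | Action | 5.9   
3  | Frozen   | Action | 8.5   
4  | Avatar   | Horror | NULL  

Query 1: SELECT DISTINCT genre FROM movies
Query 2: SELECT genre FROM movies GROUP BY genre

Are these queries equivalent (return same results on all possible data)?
Yes, equivalent

Both queries return: [('Action',), ('Horror',)]

Reason: Both get unique genres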